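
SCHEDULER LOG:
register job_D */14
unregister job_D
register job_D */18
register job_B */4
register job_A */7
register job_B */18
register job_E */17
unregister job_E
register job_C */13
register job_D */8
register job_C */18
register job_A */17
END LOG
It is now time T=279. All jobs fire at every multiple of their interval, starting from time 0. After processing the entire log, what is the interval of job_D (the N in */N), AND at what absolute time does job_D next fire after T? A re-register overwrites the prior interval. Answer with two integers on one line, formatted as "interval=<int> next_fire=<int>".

Op 1: register job_D */14 -> active={job_D:*/14}
Op 2: unregister job_D -> active={}
Op 3: register job_D */18 -> active={job_D:*/18}
Op 4: register job_B */4 -> active={job_B:*/4, job_D:*/18}
Op 5: register job_A */7 -> active={job_A:*/7, job_B:*/4, job_D:*/18}
Op 6: register job_B */18 -> active={job_A:*/7, job_B:*/18, job_D:*/18}
Op 7: register job_E */17 -> active={job_A:*/7, job_B:*/18, job_D:*/18, job_E:*/17}
Op 8: unregister job_E -> active={job_A:*/7, job_B:*/18, job_D:*/18}
Op 9: register job_C */13 -> active={job_A:*/7, job_B:*/18, job_C:*/13, job_D:*/18}
Op 10: register job_D */8 -> active={job_A:*/7, job_B:*/18, job_C:*/13, job_D:*/8}
Op 11: register job_C */18 -> active={job_A:*/7, job_B:*/18, job_C:*/18, job_D:*/8}
Op 12: register job_A */17 -> active={job_A:*/17, job_B:*/18, job_C:*/18, job_D:*/8}
Final interval of job_D = 8
Next fire of job_D after T=279: (279//8+1)*8 = 280

Answer: interval=8 next_fire=280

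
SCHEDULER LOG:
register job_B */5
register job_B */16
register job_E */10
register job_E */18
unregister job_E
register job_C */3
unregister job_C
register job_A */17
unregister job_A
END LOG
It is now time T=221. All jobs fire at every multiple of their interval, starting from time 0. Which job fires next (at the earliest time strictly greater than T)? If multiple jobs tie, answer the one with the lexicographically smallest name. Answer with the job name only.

Answer: job_B

Derivation:
Op 1: register job_B */5 -> active={job_B:*/5}
Op 2: register job_B */16 -> active={job_B:*/16}
Op 3: register job_E */10 -> active={job_B:*/16, job_E:*/10}
Op 4: register job_E */18 -> active={job_B:*/16, job_E:*/18}
Op 5: unregister job_E -> active={job_B:*/16}
Op 6: register job_C */3 -> active={job_B:*/16, job_C:*/3}
Op 7: unregister job_C -> active={job_B:*/16}
Op 8: register job_A */17 -> active={job_A:*/17, job_B:*/16}
Op 9: unregister job_A -> active={job_B:*/16}
  job_B: interval 16, next fire after T=221 is 224
Earliest = 224, winner (lex tiebreak) = job_B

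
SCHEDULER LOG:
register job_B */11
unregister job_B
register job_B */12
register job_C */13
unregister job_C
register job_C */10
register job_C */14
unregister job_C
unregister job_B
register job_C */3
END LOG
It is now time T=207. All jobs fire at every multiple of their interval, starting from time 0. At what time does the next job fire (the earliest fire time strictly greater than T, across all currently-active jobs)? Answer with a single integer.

Op 1: register job_B */11 -> active={job_B:*/11}
Op 2: unregister job_B -> active={}
Op 3: register job_B */12 -> active={job_B:*/12}
Op 4: register job_C */13 -> active={job_B:*/12, job_C:*/13}
Op 5: unregister job_C -> active={job_B:*/12}
Op 6: register job_C */10 -> active={job_B:*/12, job_C:*/10}
Op 7: register job_C */14 -> active={job_B:*/12, job_C:*/14}
Op 8: unregister job_C -> active={job_B:*/12}
Op 9: unregister job_B -> active={}
Op 10: register job_C */3 -> active={job_C:*/3}
  job_C: interval 3, next fire after T=207 is 210
Earliest fire time = 210 (job job_C)

Answer: 210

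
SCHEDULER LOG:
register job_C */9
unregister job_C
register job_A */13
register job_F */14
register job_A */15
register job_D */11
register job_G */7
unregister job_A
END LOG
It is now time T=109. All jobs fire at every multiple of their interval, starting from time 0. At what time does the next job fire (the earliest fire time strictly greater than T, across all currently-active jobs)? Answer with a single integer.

Answer: 110

Derivation:
Op 1: register job_C */9 -> active={job_C:*/9}
Op 2: unregister job_C -> active={}
Op 3: register job_A */13 -> active={job_A:*/13}
Op 4: register job_F */14 -> active={job_A:*/13, job_F:*/14}
Op 5: register job_A */15 -> active={job_A:*/15, job_F:*/14}
Op 6: register job_D */11 -> active={job_A:*/15, job_D:*/11, job_F:*/14}
Op 7: register job_G */7 -> active={job_A:*/15, job_D:*/11, job_F:*/14, job_G:*/7}
Op 8: unregister job_A -> active={job_D:*/11, job_F:*/14, job_G:*/7}
  job_D: interval 11, next fire after T=109 is 110
  job_F: interval 14, next fire after T=109 is 112
  job_G: interval 7, next fire after T=109 is 112
Earliest fire time = 110 (job job_D)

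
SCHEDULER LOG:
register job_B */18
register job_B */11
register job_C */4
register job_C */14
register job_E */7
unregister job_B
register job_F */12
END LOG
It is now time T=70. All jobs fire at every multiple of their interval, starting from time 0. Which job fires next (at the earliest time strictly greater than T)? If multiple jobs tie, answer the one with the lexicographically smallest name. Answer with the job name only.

Op 1: register job_B */18 -> active={job_B:*/18}
Op 2: register job_B */11 -> active={job_B:*/11}
Op 3: register job_C */4 -> active={job_B:*/11, job_C:*/4}
Op 4: register job_C */14 -> active={job_B:*/11, job_C:*/14}
Op 5: register job_E */7 -> active={job_B:*/11, job_C:*/14, job_E:*/7}
Op 6: unregister job_B -> active={job_C:*/14, job_E:*/7}
Op 7: register job_F */12 -> active={job_C:*/14, job_E:*/7, job_F:*/12}
  job_C: interval 14, next fire after T=70 is 84
  job_E: interval 7, next fire after T=70 is 77
  job_F: interval 12, next fire after T=70 is 72
Earliest = 72, winner (lex tiebreak) = job_F

Answer: job_F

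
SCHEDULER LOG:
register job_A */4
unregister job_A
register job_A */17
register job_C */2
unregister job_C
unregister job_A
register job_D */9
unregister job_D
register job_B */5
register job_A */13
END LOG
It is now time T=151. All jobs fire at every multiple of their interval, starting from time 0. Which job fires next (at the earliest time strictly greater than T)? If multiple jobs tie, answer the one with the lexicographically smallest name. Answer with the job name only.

Answer: job_B

Derivation:
Op 1: register job_A */4 -> active={job_A:*/4}
Op 2: unregister job_A -> active={}
Op 3: register job_A */17 -> active={job_A:*/17}
Op 4: register job_C */2 -> active={job_A:*/17, job_C:*/2}
Op 5: unregister job_C -> active={job_A:*/17}
Op 6: unregister job_A -> active={}
Op 7: register job_D */9 -> active={job_D:*/9}
Op 8: unregister job_D -> active={}
Op 9: register job_B */5 -> active={job_B:*/5}
Op 10: register job_A */13 -> active={job_A:*/13, job_B:*/5}
  job_A: interval 13, next fire after T=151 is 156
  job_B: interval 5, next fire after T=151 is 155
Earliest = 155, winner (lex tiebreak) = job_B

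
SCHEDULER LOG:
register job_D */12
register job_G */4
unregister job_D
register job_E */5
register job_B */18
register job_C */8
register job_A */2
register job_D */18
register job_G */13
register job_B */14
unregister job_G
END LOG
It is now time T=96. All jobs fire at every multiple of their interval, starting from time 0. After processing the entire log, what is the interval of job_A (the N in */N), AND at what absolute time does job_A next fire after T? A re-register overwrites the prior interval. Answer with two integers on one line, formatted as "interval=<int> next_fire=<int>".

Answer: interval=2 next_fire=98

Derivation:
Op 1: register job_D */12 -> active={job_D:*/12}
Op 2: register job_G */4 -> active={job_D:*/12, job_G:*/4}
Op 3: unregister job_D -> active={job_G:*/4}
Op 4: register job_E */5 -> active={job_E:*/5, job_G:*/4}
Op 5: register job_B */18 -> active={job_B:*/18, job_E:*/5, job_G:*/4}
Op 6: register job_C */8 -> active={job_B:*/18, job_C:*/8, job_E:*/5, job_G:*/4}
Op 7: register job_A */2 -> active={job_A:*/2, job_B:*/18, job_C:*/8, job_E:*/5, job_G:*/4}
Op 8: register job_D */18 -> active={job_A:*/2, job_B:*/18, job_C:*/8, job_D:*/18, job_E:*/5, job_G:*/4}
Op 9: register job_G */13 -> active={job_A:*/2, job_B:*/18, job_C:*/8, job_D:*/18, job_E:*/5, job_G:*/13}
Op 10: register job_B */14 -> active={job_A:*/2, job_B:*/14, job_C:*/8, job_D:*/18, job_E:*/5, job_G:*/13}
Op 11: unregister job_G -> active={job_A:*/2, job_B:*/14, job_C:*/8, job_D:*/18, job_E:*/5}
Final interval of job_A = 2
Next fire of job_A after T=96: (96//2+1)*2 = 98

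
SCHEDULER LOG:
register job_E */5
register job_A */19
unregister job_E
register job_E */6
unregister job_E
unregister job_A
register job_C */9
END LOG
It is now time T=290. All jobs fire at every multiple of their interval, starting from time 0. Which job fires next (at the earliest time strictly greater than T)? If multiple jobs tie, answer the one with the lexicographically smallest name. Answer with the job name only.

Answer: job_C

Derivation:
Op 1: register job_E */5 -> active={job_E:*/5}
Op 2: register job_A */19 -> active={job_A:*/19, job_E:*/5}
Op 3: unregister job_E -> active={job_A:*/19}
Op 4: register job_E */6 -> active={job_A:*/19, job_E:*/6}
Op 5: unregister job_E -> active={job_A:*/19}
Op 6: unregister job_A -> active={}
Op 7: register job_C */9 -> active={job_C:*/9}
  job_C: interval 9, next fire after T=290 is 297
Earliest = 297, winner (lex tiebreak) = job_C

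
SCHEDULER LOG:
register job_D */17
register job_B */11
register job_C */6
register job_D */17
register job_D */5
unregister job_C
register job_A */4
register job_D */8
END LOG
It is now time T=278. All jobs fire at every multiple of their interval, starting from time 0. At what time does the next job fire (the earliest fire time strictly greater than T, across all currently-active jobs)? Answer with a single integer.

Answer: 280

Derivation:
Op 1: register job_D */17 -> active={job_D:*/17}
Op 2: register job_B */11 -> active={job_B:*/11, job_D:*/17}
Op 3: register job_C */6 -> active={job_B:*/11, job_C:*/6, job_D:*/17}
Op 4: register job_D */17 -> active={job_B:*/11, job_C:*/6, job_D:*/17}
Op 5: register job_D */5 -> active={job_B:*/11, job_C:*/6, job_D:*/5}
Op 6: unregister job_C -> active={job_B:*/11, job_D:*/5}
Op 7: register job_A */4 -> active={job_A:*/4, job_B:*/11, job_D:*/5}
Op 8: register job_D */8 -> active={job_A:*/4, job_B:*/11, job_D:*/8}
  job_A: interval 4, next fire after T=278 is 280
  job_B: interval 11, next fire after T=278 is 286
  job_D: interval 8, next fire after T=278 is 280
Earliest fire time = 280 (job job_A)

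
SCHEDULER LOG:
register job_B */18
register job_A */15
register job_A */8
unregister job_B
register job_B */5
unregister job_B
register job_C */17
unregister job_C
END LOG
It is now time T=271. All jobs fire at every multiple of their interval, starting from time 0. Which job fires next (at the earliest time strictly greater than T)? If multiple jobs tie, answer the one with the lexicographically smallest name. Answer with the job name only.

Answer: job_A

Derivation:
Op 1: register job_B */18 -> active={job_B:*/18}
Op 2: register job_A */15 -> active={job_A:*/15, job_B:*/18}
Op 3: register job_A */8 -> active={job_A:*/8, job_B:*/18}
Op 4: unregister job_B -> active={job_A:*/8}
Op 5: register job_B */5 -> active={job_A:*/8, job_B:*/5}
Op 6: unregister job_B -> active={job_A:*/8}
Op 7: register job_C */17 -> active={job_A:*/8, job_C:*/17}
Op 8: unregister job_C -> active={job_A:*/8}
  job_A: interval 8, next fire after T=271 is 272
Earliest = 272, winner (lex tiebreak) = job_A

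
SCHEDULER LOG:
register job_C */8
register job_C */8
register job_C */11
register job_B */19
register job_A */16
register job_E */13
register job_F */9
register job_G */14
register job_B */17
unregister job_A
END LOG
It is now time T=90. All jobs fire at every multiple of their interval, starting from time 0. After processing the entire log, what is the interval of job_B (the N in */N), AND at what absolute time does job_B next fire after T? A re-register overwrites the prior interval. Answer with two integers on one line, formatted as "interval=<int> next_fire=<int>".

Op 1: register job_C */8 -> active={job_C:*/8}
Op 2: register job_C */8 -> active={job_C:*/8}
Op 3: register job_C */11 -> active={job_C:*/11}
Op 4: register job_B */19 -> active={job_B:*/19, job_C:*/11}
Op 5: register job_A */16 -> active={job_A:*/16, job_B:*/19, job_C:*/11}
Op 6: register job_E */13 -> active={job_A:*/16, job_B:*/19, job_C:*/11, job_E:*/13}
Op 7: register job_F */9 -> active={job_A:*/16, job_B:*/19, job_C:*/11, job_E:*/13, job_F:*/9}
Op 8: register job_G */14 -> active={job_A:*/16, job_B:*/19, job_C:*/11, job_E:*/13, job_F:*/9, job_G:*/14}
Op 9: register job_B */17 -> active={job_A:*/16, job_B:*/17, job_C:*/11, job_E:*/13, job_F:*/9, job_G:*/14}
Op 10: unregister job_A -> active={job_B:*/17, job_C:*/11, job_E:*/13, job_F:*/9, job_G:*/14}
Final interval of job_B = 17
Next fire of job_B after T=90: (90//17+1)*17 = 102

Answer: interval=17 next_fire=102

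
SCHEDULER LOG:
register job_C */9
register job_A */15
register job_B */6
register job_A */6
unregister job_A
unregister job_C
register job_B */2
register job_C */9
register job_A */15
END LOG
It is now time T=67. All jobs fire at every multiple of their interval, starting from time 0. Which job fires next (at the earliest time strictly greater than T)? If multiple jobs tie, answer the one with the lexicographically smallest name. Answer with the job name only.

Answer: job_B

Derivation:
Op 1: register job_C */9 -> active={job_C:*/9}
Op 2: register job_A */15 -> active={job_A:*/15, job_C:*/9}
Op 3: register job_B */6 -> active={job_A:*/15, job_B:*/6, job_C:*/9}
Op 4: register job_A */6 -> active={job_A:*/6, job_B:*/6, job_C:*/9}
Op 5: unregister job_A -> active={job_B:*/6, job_C:*/9}
Op 6: unregister job_C -> active={job_B:*/6}
Op 7: register job_B */2 -> active={job_B:*/2}
Op 8: register job_C */9 -> active={job_B:*/2, job_C:*/9}
Op 9: register job_A */15 -> active={job_A:*/15, job_B:*/2, job_C:*/9}
  job_A: interval 15, next fire after T=67 is 75
  job_B: interval 2, next fire after T=67 is 68
  job_C: interval 9, next fire after T=67 is 72
Earliest = 68, winner (lex tiebreak) = job_B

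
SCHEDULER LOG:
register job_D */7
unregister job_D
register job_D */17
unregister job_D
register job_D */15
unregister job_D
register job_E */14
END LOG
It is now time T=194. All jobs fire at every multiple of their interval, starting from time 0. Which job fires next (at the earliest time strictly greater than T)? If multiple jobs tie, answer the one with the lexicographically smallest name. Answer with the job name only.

Answer: job_E

Derivation:
Op 1: register job_D */7 -> active={job_D:*/7}
Op 2: unregister job_D -> active={}
Op 3: register job_D */17 -> active={job_D:*/17}
Op 4: unregister job_D -> active={}
Op 5: register job_D */15 -> active={job_D:*/15}
Op 6: unregister job_D -> active={}
Op 7: register job_E */14 -> active={job_E:*/14}
  job_E: interval 14, next fire after T=194 is 196
Earliest = 196, winner (lex tiebreak) = job_E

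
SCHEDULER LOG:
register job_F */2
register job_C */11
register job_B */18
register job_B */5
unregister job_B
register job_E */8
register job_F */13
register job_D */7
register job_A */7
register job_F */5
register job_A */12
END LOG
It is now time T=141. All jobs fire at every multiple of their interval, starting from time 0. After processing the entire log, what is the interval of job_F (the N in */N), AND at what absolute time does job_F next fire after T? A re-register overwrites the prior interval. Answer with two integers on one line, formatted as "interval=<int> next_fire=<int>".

Op 1: register job_F */2 -> active={job_F:*/2}
Op 2: register job_C */11 -> active={job_C:*/11, job_F:*/2}
Op 3: register job_B */18 -> active={job_B:*/18, job_C:*/11, job_F:*/2}
Op 4: register job_B */5 -> active={job_B:*/5, job_C:*/11, job_F:*/2}
Op 5: unregister job_B -> active={job_C:*/11, job_F:*/2}
Op 6: register job_E */8 -> active={job_C:*/11, job_E:*/8, job_F:*/2}
Op 7: register job_F */13 -> active={job_C:*/11, job_E:*/8, job_F:*/13}
Op 8: register job_D */7 -> active={job_C:*/11, job_D:*/7, job_E:*/8, job_F:*/13}
Op 9: register job_A */7 -> active={job_A:*/7, job_C:*/11, job_D:*/7, job_E:*/8, job_F:*/13}
Op 10: register job_F */5 -> active={job_A:*/7, job_C:*/11, job_D:*/7, job_E:*/8, job_F:*/5}
Op 11: register job_A */12 -> active={job_A:*/12, job_C:*/11, job_D:*/7, job_E:*/8, job_F:*/5}
Final interval of job_F = 5
Next fire of job_F after T=141: (141//5+1)*5 = 145

Answer: interval=5 next_fire=145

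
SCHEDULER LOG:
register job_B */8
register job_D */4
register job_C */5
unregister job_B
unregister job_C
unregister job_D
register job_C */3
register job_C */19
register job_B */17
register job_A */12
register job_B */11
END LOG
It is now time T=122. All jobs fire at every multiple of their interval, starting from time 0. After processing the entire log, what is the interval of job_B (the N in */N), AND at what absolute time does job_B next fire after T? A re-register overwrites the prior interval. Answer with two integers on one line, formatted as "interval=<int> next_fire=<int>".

Answer: interval=11 next_fire=132

Derivation:
Op 1: register job_B */8 -> active={job_B:*/8}
Op 2: register job_D */4 -> active={job_B:*/8, job_D:*/4}
Op 3: register job_C */5 -> active={job_B:*/8, job_C:*/5, job_D:*/4}
Op 4: unregister job_B -> active={job_C:*/5, job_D:*/4}
Op 5: unregister job_C -> active={job_D:*/4}
Op 6: unregister job_D -> active={}
Op 7: register job_C */3 -> active={job_C:*/3}
Op 8: register job_C */19 -> active={job_C:*/19}
Op 9: register job_B */17 -> active={job_B:*/17, job_C:*/19}
Op 10: register job_A */12 -> active={job_A:*/12, job_B:*/17, job_C:*/19}
Op 11: register job_B */11 -> active={job_A:*/12, job_B:*/11, job_C:*/19}
Final interval of job_B = 11
Next fire of job_B after T=122: (122//11+1)*11 = 132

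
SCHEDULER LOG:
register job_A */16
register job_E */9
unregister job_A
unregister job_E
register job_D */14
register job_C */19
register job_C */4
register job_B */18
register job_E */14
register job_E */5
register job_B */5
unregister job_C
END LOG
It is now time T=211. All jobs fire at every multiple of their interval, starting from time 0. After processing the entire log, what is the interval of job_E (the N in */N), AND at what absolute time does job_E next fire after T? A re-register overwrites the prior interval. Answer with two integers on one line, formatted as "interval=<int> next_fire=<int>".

Op 1: register job_A */16 -> active={job_A:*/16}
Op 2: register job_E */9 -> active={job_A:*/16, job_E:*/9}
Op 3: unregister job_A -> active={job_E:*/9}
Op 4: unregister job_E -> active={}
Op 5: register job_D */14 -> active={job_D:*/14}
Op 6: register job_C */19 -> active={job_C:*/19, job_D:*/14}
Op 7: register job_C */4 -> active={job_C:*/4, job_D:*/14}
Op 8: register job_B */18 -> active={job_B:*/18, job_C:*/4, job_D:*/14}
Op 9: register job_E */14 -> active={job_B:*/18, job_C:*/4, job_D:*/14, job_E:*/14}
Op 10: register job_E */5 -> active={job_B:*/18, job_C:*/4, job_D:*/14, job_E:*/5}
Op 11: register job_B */5 -> active={job_B:*/5, job_C:*/4, job_D:*/14, job_E:*/5}
Op 12: unregister job_C -> active={job_B:*/5, job_D:*/14, job_E:*/5}
Final interval of job_E = 5
Next fire of job_E after T=211: (211//5+1)*5 = 215

Answer: interval=5 next_fire=215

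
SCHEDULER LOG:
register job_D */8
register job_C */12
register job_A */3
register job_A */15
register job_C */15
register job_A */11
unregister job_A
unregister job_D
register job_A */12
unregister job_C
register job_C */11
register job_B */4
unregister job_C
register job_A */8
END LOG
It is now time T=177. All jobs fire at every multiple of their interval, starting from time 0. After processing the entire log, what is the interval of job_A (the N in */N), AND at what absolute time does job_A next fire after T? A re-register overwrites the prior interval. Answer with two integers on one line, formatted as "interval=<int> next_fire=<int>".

Op 1: register job_D */8 -> active={job_D:*/8}
Op 2: register job_C */12 -> active={job_C:*/12, job_D:*/8}
Op 3: register job_A */3 -> active={job_A:*/3, job_C:*/12, job_D:*/8}
Op 4: register job_A */15 -> active={job_A:*/15, job_C:*/12, job_D:*/8}
Op 5: register job_C */15 -> active={job_A:*/15, job_C:*/15, job_D:*/8}
Op 6: register job_A */11 -> active={job_A:*/11, job_C:*/15, job_D:*/8}
Op 7: unregister job_A -> active={job_C:*/15, job_D:*/8}
Op 8: unregister job_D -> active={job_C:*/15}
Op 9: register job_A */12 -> active={job_A:*/12, job_C:*/15}
Op 10: unregister job_C -> active={job_A:*/12}
Op 11: register job_C */11 -> active={job_A:*/12, job_C:*/11}
Op 12: register job_B */4 -> active={job_A:*/12, job_B:*/4, job_C:*/11}
Op 13: unregister job_C -> active={job_A:*/12, job_B:*/4}
Op 14: register job_A */8 -> active={job_A:*/8, job_B:*/4}
Final interval of job_A = 8
Next fire of job_A after T=177: (177//8+1)*8 = 184

Answer: interval=8 next_fire=184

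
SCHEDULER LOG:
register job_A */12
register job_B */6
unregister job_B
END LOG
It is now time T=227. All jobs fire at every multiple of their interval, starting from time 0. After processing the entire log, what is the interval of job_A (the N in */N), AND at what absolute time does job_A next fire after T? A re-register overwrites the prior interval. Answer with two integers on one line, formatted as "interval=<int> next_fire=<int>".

Answer: interval=12 next_fire=228

Derivation:
Op 1: register job_A */12 -> active={job_A:*/12}
Op 2: register job_B */6 -> active={job_A:*/12, job_B:*/6}
Op 3: unregister job_B -> active={job_A:*/12}
Final interval of job_A = 12
Next fire of job_A after T=227: (227//12+1)*12 = 228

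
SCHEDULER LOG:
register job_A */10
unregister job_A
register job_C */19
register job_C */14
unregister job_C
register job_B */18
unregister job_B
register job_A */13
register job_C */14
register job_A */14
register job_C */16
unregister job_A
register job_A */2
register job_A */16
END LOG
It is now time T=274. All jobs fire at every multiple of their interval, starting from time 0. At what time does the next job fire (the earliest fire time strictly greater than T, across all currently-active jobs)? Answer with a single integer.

Answer: 288

Derivation:
Op 1: register job_A */10 -> active={job_A:*/10}
Op 2: unregister job_A -> active={}
Op 3: register job_C */19 -> active={job_C:*/19}
Op 4: register job_C */14 -> active={job_C:*/14}
Op 5: unregister job_C -> active={}
Op 6: register job_B */18 -> active={job_B:*/18}
Op 7: unregister job_B -> active={}
Op 8: register job_A */13 -> active={job_A:*/13}
Op 9: register job_C */14 -> active={job_A:*/13, job_C:*/14}
Op 10: register job_A */14 -> active={job_A:*/14, job_C:*/14}
Op 11: register job_C */16 -> active={job_A:*/14, job_C:*/16}
Op 12: unregister job_A -> active={job_C:*/16}
Op 13: register job_A */2 -> active={job_A:*/2, job_C:*/16}
Op 14: register job_A */16 -> active={job_A:*/16, job_C:*/16}
  job_A: interval 16, next fire after T=274 is 288
  job_C: interval 16, next fire after T=274 is 288
Earliest fire time = 288 (job job_A)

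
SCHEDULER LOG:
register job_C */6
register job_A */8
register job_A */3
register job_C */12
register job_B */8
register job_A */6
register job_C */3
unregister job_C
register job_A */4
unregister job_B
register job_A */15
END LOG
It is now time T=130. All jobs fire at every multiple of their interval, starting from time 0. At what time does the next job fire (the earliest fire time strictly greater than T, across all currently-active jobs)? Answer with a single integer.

Answer: 135

Derivation:
Op 1: register job_C */6 -> active={job_C:*/6}
Op 2: register job_A */8 -> active={job_A:*/8, job_C:*/6}
Op 3: register job_A */3 -> active={job_A:*/3, job_C:*/6}
Op 4: register job_C */12 -> active={job_A:*/3, job_C:*/12}
Op 5: register job_B */8 -> active={job_A:*/3, job_B:*/8, job_C:*/12}
Op 6: register job_A */6 -> active={job_A:*/6, job_B:*/8, job_C:*/12}
Op 7: register job_C */3 -> active={job_A:*/6, job_B:*/8, job_C:*/3}
Op 8: unregister job_C -> active={job_A:*/6, job_B:*/8}
Op 9: register job_A */4 -> active={job_A:*/4, job_B:*/8}
Op 10: unregister job_B -> active={job_A:*/4}
Op 11: register job_A */15 -> active={job_A:*/15}
  job_A: interval 15, next fire after T=130 is 135
Earliest fire time = 135 (job job_A)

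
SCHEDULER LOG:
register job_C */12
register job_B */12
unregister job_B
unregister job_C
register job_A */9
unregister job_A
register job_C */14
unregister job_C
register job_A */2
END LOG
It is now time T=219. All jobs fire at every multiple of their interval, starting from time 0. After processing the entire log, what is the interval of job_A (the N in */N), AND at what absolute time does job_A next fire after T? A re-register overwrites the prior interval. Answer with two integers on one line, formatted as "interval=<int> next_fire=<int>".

Answer: interval=2 next_fire=220

Derivation:
Op 1: register job_C */12 -> active={job_C:*/12}
Op 2: register job_B */12 -> active={job_B:*/12, job_C:*/12}
Op 3: unregister job_B -> active={job_C:*/12}
Op 4: unregister job_C -> active={}
Op 5: register job_A */9 -> active={job_A:*/9}
Op 6: unregister job_A -> active={}
Op 7: register job_C */14 -> active={job_C:*/14}
Op 8: unregister job_C -> active={}
Op 9: register job_A */2 -> active={job_A:*/2}
Final interval of job_A = 2
Next fire of job_A after T=219: (219//2+1)*2 = 220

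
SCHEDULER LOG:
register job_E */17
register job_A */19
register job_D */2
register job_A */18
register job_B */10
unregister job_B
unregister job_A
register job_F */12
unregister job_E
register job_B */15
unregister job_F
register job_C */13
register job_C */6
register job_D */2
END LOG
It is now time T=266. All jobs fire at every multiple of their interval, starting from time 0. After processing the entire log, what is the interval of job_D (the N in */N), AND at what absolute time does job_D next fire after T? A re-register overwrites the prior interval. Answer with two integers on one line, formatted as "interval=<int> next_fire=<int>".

Op 1: register job_E */17 -> active={job_E:*/17}
Op 2: register job_A */19 -> active={job_A:*/19, job_E:*/17}
Op 3: register job_D */2 -> active={job_A:*/19, job_D:*/2, job_E:*/17}
Op 4: register job_A */18 -> active={job_A:*/18, job_D:*/2, job_E:*/17}
Op 5: register job_B */10 -> active={job_A:*/18, job_B:*/10, job_D:*/2, job_E:*/17}
Op 6: unregister job_B -> active={job_A:*/18, job_D:*/2, job_E:*/17}
Op 7: unregister job_A -> active={job_D:*/2, job_E:*/17}
Op 8: register job_F */12 -> active={job_D:*/2, job_E:*/17, job_F:*/12}
Op 9: unregister job_E -> active={job_D:*/2, job_F:*/12}
Op 10: register job_B */15 -> active={job_B:*/15, job_D:*/2, job_F:*/12}
Op 11: unregister job_F -> active={job_B:*/15, job_D:*/2}
Op 12: register job_C */13 -> active={job_B:*/15, job_C:*/13, job_D:*/2}
Op 13: register job_C */6 -> active={job_B:*/15, job_C:*/6, job_D:*/2}
Op 14: register job_D */2 -> active={job_B:*/15, job_C:*/6, job_D:*/2}
Final interval of job_D = 2
Next fire of job_D after T=266: (266//2+1)*2 = 268

Answer: interval=2 next_fire=268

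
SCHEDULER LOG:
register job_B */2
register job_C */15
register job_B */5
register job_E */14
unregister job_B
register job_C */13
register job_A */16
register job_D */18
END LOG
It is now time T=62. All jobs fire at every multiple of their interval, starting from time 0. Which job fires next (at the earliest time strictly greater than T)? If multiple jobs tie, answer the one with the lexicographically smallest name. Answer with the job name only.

Answer: job_A

Derivation:
Op 1: register job_B */2 -> active={job_B:*/2}
Op 2: register job_C */15 -> active={job_B:*/2, job_C:*/15}
Op 3: register job_B */5 -> active={job_B:*/5, job_C:*/15}
Op 4: register job_E */14 -> active={job_B:*/5, job_C:*/15, job_E:*/14}
Op 5: unregister job_B -> active={job_C:*/15, job_E:*/14}
Op 6: register job_C */13 -> active={job_C:*/13, job_E:*/14}
Op 7: register job_A */16 -> active={job_A:*/16, job_C:*/13, job_E:*/14}
Op 8: register job_D */18 -> active={job_A:*/16, job_C:*/13, job_D:*/18, job_E:*/14}
  job_A: interval 16, next fire after T=62 is 64
  job_C: interval 13, next fire after T=62 is 65
  job_D: interval 18, next fire after T=62 is 72
  job_E: interval 14, next fire after T=62 is 70
Earliest = 64, winner (lex tiebreak) = job_A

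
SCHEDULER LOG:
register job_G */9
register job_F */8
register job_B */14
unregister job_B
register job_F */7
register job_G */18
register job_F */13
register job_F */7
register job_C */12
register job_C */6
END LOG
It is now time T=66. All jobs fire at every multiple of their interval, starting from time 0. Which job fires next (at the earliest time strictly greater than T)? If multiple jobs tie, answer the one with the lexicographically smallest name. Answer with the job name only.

Op 1: register job_G */9 -> active={job_G:*/9}
Op 2: register job_F */8 -> active={job_F:*/8, job_G:*/9}
Op 3: register job_B */14 -> active={job_B:*/14, job_F:*/8, job_G:*/9}
Op 4: unregister job_B -> active={job_F:*/8, job_G:*/9}
Op 5: register job_F */7 -> active={job_F:*/7, job_G:*/9}
Op 6: register job_G */18 -> active={job_F:*/7, job_G:*/18}
Op 7: register job_F */13 -> active={job_F:*/13, job_G:*/18}
Op 8: register job_F */7 -> active={job_F:*/7, job_G:*/18}
Op 9: register job_C */12 -> active={job_C:*/12, job_F:*/7, job_G:*/18}
Op 10: register job_C */6 -> active={job_C:*/6, job_F:*/7, job_G:*/18}
  job_C: interval 6, next fire after T=66 is 72
  job_F: interval 7, next fire after T=66 is 70
  job_G: interval 18, next fire after T=66 is 72
Earliest = 70, winner (lex tiebreak) = job_F

Answer: job_F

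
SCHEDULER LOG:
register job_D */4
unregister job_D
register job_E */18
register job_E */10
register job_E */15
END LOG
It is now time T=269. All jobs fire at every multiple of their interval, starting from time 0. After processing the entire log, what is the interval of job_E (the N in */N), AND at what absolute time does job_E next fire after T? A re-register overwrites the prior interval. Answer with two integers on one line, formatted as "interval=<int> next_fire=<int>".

Answer: interval=15 next_fire=270

Derivation:
Op 1: register job_D */4 -> active={job_D:*/4}
Op 2: unregister job_D -> active={}
Op 3: register job_E */18 -> active={job_E:*/18}
Op 4: register job_E */10 -> active={job_E:*/10}
Op 5: register job_E */15 -> active={job_E:*/15}
Final interval of job_E = 15
Next fire of job_E after T=269: (269//15+1)*15 = 270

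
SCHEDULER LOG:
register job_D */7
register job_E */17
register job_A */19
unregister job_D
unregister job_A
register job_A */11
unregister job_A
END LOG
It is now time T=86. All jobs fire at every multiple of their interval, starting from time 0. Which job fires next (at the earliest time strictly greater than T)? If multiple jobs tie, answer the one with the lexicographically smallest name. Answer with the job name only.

Op 1: register job_D */7 -> active={job_D:*/7}
Op 2: register job_E */17 -> active={job_D:*/7, job_E:*/17}
Op 3: register job_A */19 -> active={job_A:*/19, job_D:*/7, job_E:*/17}
Op 4: unregister job_D -> active={job_A:*/19, job_E:*/17}
Op 5: unregister job_A -> active={job_E:*/17}
Op 6: register job_A */11 -> active={job_A:*/11, job_E:*/17}
Op 7: unregister job_A -> active={job_E:*/17}
  job_E: interval 17, next fire after T=86 is 102
Earliest = 102, winner (lex tiebreak) = job_E

Answer: job_E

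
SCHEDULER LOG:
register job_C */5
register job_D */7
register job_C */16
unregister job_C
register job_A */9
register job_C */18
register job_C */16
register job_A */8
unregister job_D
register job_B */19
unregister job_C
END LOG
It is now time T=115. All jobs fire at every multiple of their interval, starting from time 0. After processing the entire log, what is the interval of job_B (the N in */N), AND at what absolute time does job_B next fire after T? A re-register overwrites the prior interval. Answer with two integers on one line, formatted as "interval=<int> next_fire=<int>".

Answer: interval=19 next_fire=133

Derivation:
Op 1: register job_C */5 -> active={job_C:*/5}
Op 2: register job_D */7 -> active={job_C:*/5, job_D:*/7}
Op 3: register job_C */16 -> active={job_C:*/16, job_D:*/7}
Op 4: unregister job_C -> active={job_D:*/7}
Op 5: register job_A */9 -> active={job_A:*/9, job_D:*/7}
Op 6: register job_C */18 -> active={job_A:*/9, job_C:*/18, job_D:*/7}
Op 7: register job_C */16 -> active={job_A:*/9, job_C:*/16, job_D:*/7}
Op 8: register job_A */8 -> active={job_A:*/8, job_C:*/16, job_D:*/7}
Op 9: unregister job_D -> active={job_A:*/8, job_C:*/16}
Op 10: register job_B */19 -> active={job_A:*/8, job_B:*/19, job_C:*/16}
Op 11: unregister job_C -> active={job_A:*/8, job_B:*/19}
Final interval of job_B = 19
Next fire of job_B after T=115: (115//19+1)*19 = 133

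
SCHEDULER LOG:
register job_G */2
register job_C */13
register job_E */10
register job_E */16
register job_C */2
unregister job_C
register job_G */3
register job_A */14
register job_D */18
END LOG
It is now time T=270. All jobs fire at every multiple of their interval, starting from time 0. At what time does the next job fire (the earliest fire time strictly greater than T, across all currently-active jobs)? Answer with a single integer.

Answer: 272

Derivation:
Op 1: register job_G */2 -> active={job_G:*/2}
Op 2: register job_C */13 -> active={job_C:*/13, job_G:*/2}
Op 3: register job_E */10 -> active={job_C:*/13, job_E:*/10, job_G:*/2}
Op 4: register job_E */16 -> active={job_C:*/13, job_E:*/16, job_G:*/2}
Op 5: register job_C */2 -> active={job_C:*/2, job_E:*/16, job_G:*/2}
Op 6: unregister job_C -> active={job_E:*/16, job_G:*/2}
Op 7: register job_G */3 -> active={job_E:*/16, job_G:*/3}
Op 8: register job_A */14 -> active={job_A:*/14, job_E:*/16, job_G:*/3}
Op 9: register job_D */18 -> active={job_A:*/14, job_D:*/18, job_E:*/16, job_G:*/3}
  job_A: interval 14, next fire after T=270 is 280
  job_D: interval 18, next fire after T=270 is 288
  job_E: interval 16, next fire after T=270 is 272
  job_G: interval 3, next fire after T=270 is 273
Earliest fire time = 272 (job job_E)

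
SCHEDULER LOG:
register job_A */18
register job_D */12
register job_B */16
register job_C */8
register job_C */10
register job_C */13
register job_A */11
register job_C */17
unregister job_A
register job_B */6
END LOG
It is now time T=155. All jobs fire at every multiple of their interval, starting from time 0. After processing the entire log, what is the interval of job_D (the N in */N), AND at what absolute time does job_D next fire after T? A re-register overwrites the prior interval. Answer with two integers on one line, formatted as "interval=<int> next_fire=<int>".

Op 1: register job_A */18 -> active={job_A:*/18}
Op 2: register job_D */12 -> active={job_A:*/18, job_D:*/12}
Op 3: register job_B */16 -> active={job_A:*/18, job_B:*/16, job_D:*/12}
Op 4: register job_C */8 -> active={job_A:*/18, job_B:*/16, job_C:*/8, job_D:*/12}
Op 5: register job_C */10 -> active={job_A:*/18, job_B:*/16, job_C:*/10, job_D:*/12}
Op 6: register job_C */13 -> active={job_A:*/18, job_B:*/16, job_C:*/13, job_D:*/12}
Op 7: register job_A */11 -> active={job_A:*/11, job_B:*/16, job_C:*/13, job_D:*/12}
Op 8: register job_C */17 -> active={job_A:*/11, job_B:*/16, job_C:*/17, job_D:*/12}
Op 9: unregister job_A -> active={job_B:*/16, job_C:*/17, job_D:*/12}
Op 10: register job_B */6 -> active={job_B:*/6, job_C:*/17, job_D:*/12}
Final interval of job_D = 12
Next fire of job_D after T=155: (155//12+1)*12 = 156

Answer: interval=12 next_fire=156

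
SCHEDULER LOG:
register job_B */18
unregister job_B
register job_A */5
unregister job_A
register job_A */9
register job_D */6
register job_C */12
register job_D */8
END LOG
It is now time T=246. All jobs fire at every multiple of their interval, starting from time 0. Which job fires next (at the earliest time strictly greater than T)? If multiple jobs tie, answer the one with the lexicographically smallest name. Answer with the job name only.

Op 1: register job_B */18 -> active={job_B:*/18}
Op 2: unregister job_B -> active={}
Op 3: register job_A */5 -> active={job_A:*/5}
Op 4: unregister job_A -> active={}
Op 5: register job_A */9 -> active={job_A:*/9}
Op 6: register job_D */6 -> active={job_A:*/9, job_D:*/6}
Op 7: register job_C */12 -> active={job_A:*/9, job_C:*/12, job_D:*/6}
Op 8: register job_D */8 -> active={job_A:*/9, job_C:*/12, job_D:*/8}
  job_A: interval 9, next fire after T=246 is 252
  job_C: interval 12, next fire after T=246 is 252
  job_D: interval 8, next fire after T=246 is 248
Earliest = 248, winner (lex tiebreak) = job_D

Answer: job_D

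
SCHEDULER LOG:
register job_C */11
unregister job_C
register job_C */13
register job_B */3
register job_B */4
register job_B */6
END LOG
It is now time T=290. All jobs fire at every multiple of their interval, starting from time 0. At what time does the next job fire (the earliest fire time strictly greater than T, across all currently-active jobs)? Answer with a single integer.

Op 1: register job_C */11 -> active={job_C:*/11}
Op 2: unregister job_C -> active={}
Op 3: register job_C */13 -> active={job_C:*/13}
Op 4: register job_B */3 -> active={job_B:*/3, job_C:*/13}
Op 5: register job_B */4 -> active={job_B:*/4, job_C:*/13}
Op 6: register job_B */6 -> active={job_B:*/6, job_C:*/13}
  job_B: interval 6, next fire after T=290 is 294
  job_C: interval 13, next fire after T=290 is 299
Earliest fire time = 294 (job job_B)

Answer: 294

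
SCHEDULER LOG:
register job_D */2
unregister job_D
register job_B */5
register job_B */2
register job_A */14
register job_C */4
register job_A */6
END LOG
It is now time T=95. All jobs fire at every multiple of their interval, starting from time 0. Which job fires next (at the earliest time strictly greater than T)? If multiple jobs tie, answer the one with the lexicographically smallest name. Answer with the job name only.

Answer: job_A

Derivation:
Op 1: register job_D */2 -> active={job_D:*/2}
Op 2: unregister job_D -> active={}
Op 3: register job_B */5 -> active={job_B:*/5}
Op 4: register job_B */2 -> active={job_B:*/2}
Op 5: register job_A */14 -> active={job_A:*/14, job_B:*/2}
Op 6: register job_C */4 -> active={job_A:*/14, job_B:*/2, job_C:*/4}
Op 7: register job_A */6 -> active={job_A:*/6, job_B:*/2, job_C:*/4}
  job_A: interval 6, next fire after T=95 is 96
  job_B: interval 2, next fire after T=95 is 96
  job_C: interval 4, next fire after T=95 is 96
Earliest = 96, winner (lex tiebreak) = job_A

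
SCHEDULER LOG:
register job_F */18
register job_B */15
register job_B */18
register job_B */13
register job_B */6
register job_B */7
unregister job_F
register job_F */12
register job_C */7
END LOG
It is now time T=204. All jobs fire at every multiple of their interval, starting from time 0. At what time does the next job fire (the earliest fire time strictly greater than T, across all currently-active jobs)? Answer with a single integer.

Op 1: register job_F */18 -> active={job_F:*/18}
Op 2: register job_B */15 -> active={job_B:*/15, job_F:*/18}
Op 3: register job_B */18 -> active={job_B:*/18, job_F:*/18}
Op 4: register job_B */13 -> active={job_B:*/13, job_F:*/18}
Op 5: register job_B */6 -> active={job_B:*/6, job_F:*/18}
Op 6: register job_B */7 -> active={job_B:*/7, job_F:*/18}
Op 7: unregister job_F -> active={job_B:*/7}
Op 8: register job_F */12 -> active={job_B:*/7, job_F:*/12}
Op 9: register job_C */7 -> active={job_B:*/7, job_C:*/7, job_F:*/12}
  job_B: interval 7, next fire after T=204 is 210
  job_C: interval 7, next fire after T=204 is 210
  job_F: interval 12, next fire after T=204 is 216
Earliest fire time = 210 (job job_B)

Answer: 210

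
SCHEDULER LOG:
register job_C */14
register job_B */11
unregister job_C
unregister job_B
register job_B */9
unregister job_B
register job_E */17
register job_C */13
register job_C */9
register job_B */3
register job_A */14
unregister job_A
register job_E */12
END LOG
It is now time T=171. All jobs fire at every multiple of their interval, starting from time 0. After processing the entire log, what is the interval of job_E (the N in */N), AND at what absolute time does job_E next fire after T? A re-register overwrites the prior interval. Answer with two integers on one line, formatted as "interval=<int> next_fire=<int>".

Op 1: register job_C */14 -> active={job_C:*/14}
Op 2: register job_B */11 -> active={job_B:*/11, job_C:*/14}
Op 3: unregister job_C -> active={job_B:*/11}
Op 4: unregister job_B -> active={}
Op 5: register job_B */9 -> active={job_B:*/9}
Op 6: unregister job_B -> active={}
Op 7: register job_E */17 -> active={job_E:*/17}
Op 8: register job_C */13 -> active={job_C:*/13, job_E:*/17}
Op 9: register job_C */9 -> active={job_C:*/9, job_E:*/17}
Op 10: register job_B */3 -> active={job_B:*/3, job_C:*/9, job_E:*/17}
Op 11: register job_A */14 -> active={job_A:*/14, job_B:*/3, job_C:*/9, job_E:*/17}
Op 12: unregister job_A -> active={job_B:*/3, job_C:*/9, job_E:*/17}
Op 13: register job_E */12 -> active={job_B:*/3, job_C:*/9, job_E:*/12}
Final interval of job_E = 12
Next fire of job_E after T=171: (171//12+1)*12 = 180

Answer: interval=12 next_fire=180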